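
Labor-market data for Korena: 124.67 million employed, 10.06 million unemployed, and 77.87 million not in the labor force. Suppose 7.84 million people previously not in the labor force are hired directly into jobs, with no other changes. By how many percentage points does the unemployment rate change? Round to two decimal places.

Initially, labor force = 124.67 + 10.06 = 134.73 million, so u = 10.06/134.73 = 7.47%.
After the change, employed and labor force both rise by 7.84; unemployed unchanged → E = 132.51, U = 10.06, labor force = 142.57 million.
New unemployment rate = 10.06 / 142.57 = 7.06%.
Change = 7.06% − 7.47% = −0.41 percentage points.

The unemployment rate changes by −0.41 percentage points.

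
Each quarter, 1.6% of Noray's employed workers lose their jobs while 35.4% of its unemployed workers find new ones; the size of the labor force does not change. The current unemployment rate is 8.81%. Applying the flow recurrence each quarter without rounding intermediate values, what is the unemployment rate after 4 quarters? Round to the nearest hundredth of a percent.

Unemployment rate after four quarters ≈ 5.03%.

With a fixed labor force, u_{t+1} = u_t + s·(1−u_t) − f·u_t = u_t·(1−s−f) + s.
Here 1−s−f = 0.630 and s = 0.016.
u_1 = 0.088100 × 0.630 + 0.016 = 0.071503.
u_2 = 0.071503 × 0.630 + 0.016 = 0.061047.
u_3 = 0.061047 × 0.630 + 0.016 = 0.054460.
u_4 = 0.054460 × 0.630 + 0.016 = 0.050310.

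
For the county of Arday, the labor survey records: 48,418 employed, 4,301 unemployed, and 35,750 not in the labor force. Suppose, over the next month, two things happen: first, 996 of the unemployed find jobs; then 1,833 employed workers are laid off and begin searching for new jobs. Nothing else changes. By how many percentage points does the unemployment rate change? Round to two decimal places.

Initially, labor force = 48,418 + 4,301 = 52,719, so u = 4,301/52,719 = 8.16%.
After the first change, unemployed falls and employed rises by 996; labor force unchanged → E = 49,414, U = 3,305, labor force = 52,719.
After the second change, employed falls and unemployed rises by 1,833; labor force unchanged → E = 47,581, U = 5,138, labor force = 52,719.
New unemployment rate = 5,138 / 52,719 = 9.75%.
Change = 9.75% − 8.16% = +1.59 percentage points.

The unemployment rate changes by +1.59 percentage points.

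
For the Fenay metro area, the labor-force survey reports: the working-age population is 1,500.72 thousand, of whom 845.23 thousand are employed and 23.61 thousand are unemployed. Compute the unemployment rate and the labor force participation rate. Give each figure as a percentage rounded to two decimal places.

Unemployment rate ≈ 2.72%; labor force participation rate ≈ 57.89%.

Labor force = employed + unemployed = 845.23 + 23.61 = 868.84 thousand.
Unemployment rate = 23.61 / 868.84 = 2.72%.
Labor force participation rate = 868.84 / 1,500.72 = 57.89%.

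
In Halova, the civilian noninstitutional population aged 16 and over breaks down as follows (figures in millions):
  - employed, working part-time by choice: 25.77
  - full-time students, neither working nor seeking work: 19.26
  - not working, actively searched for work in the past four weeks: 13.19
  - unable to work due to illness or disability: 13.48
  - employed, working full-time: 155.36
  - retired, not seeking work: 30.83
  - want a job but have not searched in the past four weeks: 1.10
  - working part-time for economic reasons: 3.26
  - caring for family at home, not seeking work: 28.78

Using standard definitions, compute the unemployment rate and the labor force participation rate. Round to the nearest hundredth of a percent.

Unemployment rate ≈ 6.68%; labor force participation rate ≈ 67.89%.

Employed = 25.77 + 155.36 + 3.26 = 184.39 million (anyone who worked, including part-time for economic reasons, counts as employed).
Unemployed = 13.19 million.
Labor force = 184.39 + 13.19 = 197.58 million.
Not in labor force = 19.26 + 13.48 + 30.83 + 1.10 + 28.78 = 93.45 million (those not working and not actively searching are outside the labor force — including those who want a job but have given up searching).
Civilian working-age population = 197.58 + 93.45 = 291.03 million.
Unemployment rate = 13.19 / 197.58 = 6.68%.
Labor force participation rate = 197.58 / 291.03 = 67.89%.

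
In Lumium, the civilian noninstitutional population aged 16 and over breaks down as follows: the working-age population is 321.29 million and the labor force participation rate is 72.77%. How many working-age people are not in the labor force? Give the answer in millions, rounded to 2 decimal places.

About 87.49 million are not in the labor force.

Share not in the labor force = 1 − 0.7277 = 0.2723.
Not in labor force = 0.2723 × 321.29 ≈ 87.49 million.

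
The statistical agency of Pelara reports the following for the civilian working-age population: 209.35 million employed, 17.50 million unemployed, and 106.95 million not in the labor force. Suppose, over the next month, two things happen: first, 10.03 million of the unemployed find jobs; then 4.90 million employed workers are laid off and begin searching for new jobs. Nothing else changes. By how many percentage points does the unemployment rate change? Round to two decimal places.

The unemployment rate changes by −2.26 percentage points.

Initially, labor force = 209.35 + 17.50 = 226.85 million, so u = 17.50/226.85 = 7.71%.
After the first change, unemployed falls and employed rises by 10.03; labor force unchanged → E = 219.38, U = 7.47, labor force = 226.85 million.
After the second change, employed falls and unemployed rises by 4.90; labor force unchanged → E = 214.48, U = 12.37, labor force = 226.85 million.
New unemployment rate = 12.37 / 226.85 = 5.45%.
Change = 5.45% − 7.71% = −2.26 percentage points.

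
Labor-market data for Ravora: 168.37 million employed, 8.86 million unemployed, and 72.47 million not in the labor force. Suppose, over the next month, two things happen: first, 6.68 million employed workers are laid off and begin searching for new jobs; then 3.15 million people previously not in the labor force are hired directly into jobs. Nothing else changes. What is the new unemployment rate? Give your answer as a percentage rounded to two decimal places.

Initially, labor force = 168.37 + 8.86 = 177.23 million, so u = 8.86/177.23 = 5.00%.
After the first change, employed falls and unemployed rises by 6.68; labor force unchanged → E = 161.69, U = 15.54, labor force = 177.23 million.
After the second change, employed and labor force both rise by 3.15; unemployed unchanged → E = 164.84, U = 15.54, labor force = 180.38 million.
New unemployment rate = 15.54 / 180.38 = 8.62%.

New unemployment rate ≈ 8.62%.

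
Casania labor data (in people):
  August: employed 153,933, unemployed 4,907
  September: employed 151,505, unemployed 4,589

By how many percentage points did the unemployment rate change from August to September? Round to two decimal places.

The unemployment rate changed by −0.15 percentage points.

August: labor force = 153,933 + 4,907 = 158,840; u = 4,907/158,840 = 3.09%.
September: labor force = 151,505 + 4,589 = 156,094; u = 4,589/156,094 = 2.94%.
Change = 2.94% − 3.09% = −0.15 pp.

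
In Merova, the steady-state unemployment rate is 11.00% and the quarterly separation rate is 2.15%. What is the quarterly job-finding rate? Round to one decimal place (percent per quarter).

From u* = s/(s+f): f = s·(1−u)/u.
f = 2.15 × (1 − 0.1100) / 0.1100 = 1.9135 / 0.1100 ≈ 17.4% per quarter.

Job-finding rate ≈ 17.4% per quarter.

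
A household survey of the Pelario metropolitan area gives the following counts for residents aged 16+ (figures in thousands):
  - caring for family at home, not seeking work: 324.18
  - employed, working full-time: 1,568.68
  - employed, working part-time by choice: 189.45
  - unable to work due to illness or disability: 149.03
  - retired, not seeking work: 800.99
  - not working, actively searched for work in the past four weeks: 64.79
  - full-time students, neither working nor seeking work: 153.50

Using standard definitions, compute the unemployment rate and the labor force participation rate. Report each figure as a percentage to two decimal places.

Employed = 1,568.68 + 189.45 = 1,758.13 thousand.
Unemployed = 64.79 thousand.
Labor force = 1,758.13 + 64.79 = 1,822.92 thousand.
Not in labor force = 324.18 + 149.03 + 800.99 + 153.50 = 1,427.70 thousand (those not working and not actively searching are outside the labor force).
Civilian working-age population = 1,822.92 + 1,427.70 = 3,250.62 thousand.
Unemployment rate = 64.79 / 1,822.92 = 3.55%.
Labor force participation rate = 1,822.92 / 3,250.62 = 56.08%.

Unemployment rate ≈ 3.55%; labor force participation rate ≈ 56.08%.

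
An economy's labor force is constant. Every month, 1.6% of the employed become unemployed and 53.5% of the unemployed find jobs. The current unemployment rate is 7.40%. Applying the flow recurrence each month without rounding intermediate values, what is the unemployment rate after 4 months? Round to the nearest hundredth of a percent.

Unemployment rate after four months ≈ 3.09%.

With a fixed labor force, u_{t+1} = u_t + s·(1−u_t) − f·u_t = u_t·(1−s−f) + s.
Here 1−s−f = 0.449 and s = 0.016.
u_1 = 0.074000 × 0.449 + 0.016 = 0.049226.
u_2 = 0.049226 × 0.449 + 0.016 = 0.038102.
u_3 = 0.038102 × 0.449 + 0.016 = 0.033108.
u_4 = 0.033108 × 0.449 + 0.016 = 0.030865.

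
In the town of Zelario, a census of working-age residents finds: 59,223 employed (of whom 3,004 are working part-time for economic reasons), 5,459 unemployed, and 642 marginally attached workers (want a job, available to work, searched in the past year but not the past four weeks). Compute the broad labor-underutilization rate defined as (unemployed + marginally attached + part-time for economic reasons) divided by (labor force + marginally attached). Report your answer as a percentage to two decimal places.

Labor force = 59,223 + 5,459 = 64,682.
Numerator = 5,459 + 642 + 3,004 = 9,105.
Denominator = 64,682 + 642 = 65,324.
Broad rate = 9,105 / 65,324 = 13.94%.

Broad underutilization rate ≈ 13.94%.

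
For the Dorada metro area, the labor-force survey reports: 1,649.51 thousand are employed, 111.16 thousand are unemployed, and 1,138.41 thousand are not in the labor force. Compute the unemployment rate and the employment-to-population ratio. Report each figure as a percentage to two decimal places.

Labor force = employed + unemployed = 1,649.51 + 111.16 = 1,760.67 thousand.
Working-age population = 1,760.67 + 1,138.41 = 2,899.08 thousand.
Unemployment rate = 111.16 / 1,760.67 = 6.31%.
Employment-population ratio = 1,649.51 / 2,899.08 = 56.90%.

Unemployment rate ≈ 6.31%; employment-population ratio ≈ 56.90%.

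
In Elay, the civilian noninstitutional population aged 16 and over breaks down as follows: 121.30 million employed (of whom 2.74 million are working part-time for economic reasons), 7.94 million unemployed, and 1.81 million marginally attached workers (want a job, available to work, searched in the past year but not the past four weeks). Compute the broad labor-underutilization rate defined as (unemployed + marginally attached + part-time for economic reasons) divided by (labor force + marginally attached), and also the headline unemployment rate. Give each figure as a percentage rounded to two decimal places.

Labor force = 121.30 + 7.94 = 129.24 million.
Numerator = 7.94 + 1.81 + 2.74 = 12.49 million.
Denominator = 129.24 + 1.81 = 131.05 million.
Broad rate = 12.49 / 131.05 = 9.53%.
Headline unemployment rate = 7.94 / 129.24 = 6.14%.

Broad underutilization rate ≈ 9.53%; headline unemployment rate ≈ 6.14%.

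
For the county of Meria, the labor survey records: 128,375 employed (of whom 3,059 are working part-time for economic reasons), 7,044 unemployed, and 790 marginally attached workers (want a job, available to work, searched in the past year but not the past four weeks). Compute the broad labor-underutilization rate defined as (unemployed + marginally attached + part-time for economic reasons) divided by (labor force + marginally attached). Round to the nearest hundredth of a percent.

Broad underutilization rate ≈ 8.00%.

Labor force = 128,375 + 7,044 = 135,419.
Numerator = 7,044 + 790 + 3,059 = 10,893.
Denominator = 135,419 + 790 = 136,209.
Broad rate = 10,893 / 136,209 = 8.00%.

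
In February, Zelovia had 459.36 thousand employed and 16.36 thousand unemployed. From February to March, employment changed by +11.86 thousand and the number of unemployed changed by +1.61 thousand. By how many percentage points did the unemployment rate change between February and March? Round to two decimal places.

February: labor force = 459.36 + 16.36 = 475.72; u = 16.36/475.72 = 3.44%.
March: labor force = 471.22 + 17.97 = 489.19; u = 17.97/489.19 = 3.67%.
Change = 3.67% − 3.44% = +0.23 pp.

The unemployment rate changed by +0.23 percentage points.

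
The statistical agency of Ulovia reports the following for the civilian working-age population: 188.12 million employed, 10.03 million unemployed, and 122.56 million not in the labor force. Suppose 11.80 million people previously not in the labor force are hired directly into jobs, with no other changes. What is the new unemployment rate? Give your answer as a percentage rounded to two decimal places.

Initially, labor force = 188.12 + 10.03 = 198.15 million, so u = 10.03/198.15 = 5.06%.
After the change, employed and labor force both rise by 11.80; unemployed unchanged → E = 199.92, U = 10.03, labor force = 209.95 million.
New unemployment rate = 10.03 / 209.95 = 4.78%.

New unemployment rate ≈ 4.78%.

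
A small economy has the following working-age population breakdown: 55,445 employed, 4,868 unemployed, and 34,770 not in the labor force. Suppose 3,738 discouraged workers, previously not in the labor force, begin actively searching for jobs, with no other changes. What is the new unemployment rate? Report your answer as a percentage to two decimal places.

New unemployment rate ≈ 13.44%.

Initially, labor force = 55,445 + 4,868 = 60,313, so u = 4,868/60,313 = 8.07%.
After the change, unemployed and labor force both rise by 3,738 → E = 55,445, U = 8,606, labor force = 64,051.
New unemployment rate = 8,606 / 64,051 = 13.44%.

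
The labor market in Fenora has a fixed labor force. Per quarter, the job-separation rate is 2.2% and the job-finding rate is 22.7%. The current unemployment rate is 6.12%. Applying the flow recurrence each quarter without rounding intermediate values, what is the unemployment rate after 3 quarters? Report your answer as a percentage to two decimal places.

Unemployment rate after three quarters ≈ 7.69%.

With a fixed labor force, u_{t+1} = u_t + s·(1−u_t) − f·u_t = u_t·(1−s−f) + s.
Here 1−s−f = 0.751 and s = 0.022.
u_1 = 0.061200 × 0.751 + 0.022 = 0.067961.
u_2 = 0.067961 × 0.751 + 0.022 = 0.073039.
u_3 = 0.073039 × 0.751 + 0.022 = 0.076852.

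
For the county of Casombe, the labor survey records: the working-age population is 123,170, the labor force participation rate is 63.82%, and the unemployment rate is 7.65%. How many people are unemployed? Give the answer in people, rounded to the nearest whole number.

About 6,013 are unemployed.

Labor force = 0.6382 × 123,170 = 78,607.
Unemployed = 0.0765 × 78,607 ≈ 6,013.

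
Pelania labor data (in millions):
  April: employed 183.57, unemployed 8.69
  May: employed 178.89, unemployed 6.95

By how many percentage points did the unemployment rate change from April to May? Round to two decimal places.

April: labor force = 183.57 + 8.69 = 192.26; u = 8.69/192.26 = 4.52%.
May: labor force = 178.89 + 6.95 = 185.84; u = 6.95/185.84 = 3.74%.
Change = 3.74% − 4.52% = −0.78 pp.

The unemployment rate changed by −0.78 percentage points.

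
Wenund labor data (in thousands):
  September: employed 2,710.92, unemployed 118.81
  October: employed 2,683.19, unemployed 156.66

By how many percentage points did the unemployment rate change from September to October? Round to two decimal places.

September: labor force = 2,710.92 + 118.81 = 2,829.73; u = 118.81/2,829.73 = 4.20%.
October: labor force = 2,683.19 + 156.66 = 2,839.85; u = 156.66/2,839.85 = 5.52%.
Change = 5.52% − 4.20% = +1.32 pp.

The unemployment rate changed by +1.32 percentage points.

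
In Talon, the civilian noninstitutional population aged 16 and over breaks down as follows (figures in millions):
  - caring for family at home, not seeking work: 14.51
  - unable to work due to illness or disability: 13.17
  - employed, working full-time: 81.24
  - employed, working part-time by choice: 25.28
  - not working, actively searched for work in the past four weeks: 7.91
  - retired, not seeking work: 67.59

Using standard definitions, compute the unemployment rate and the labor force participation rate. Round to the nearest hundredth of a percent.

Unemployment rate ≈ 6.91%; labor force participation rate ≈ 54.57%.

Employed = 81.24 + 25.28 = 106.52 million.
Unemployed = 7.91 million.
Labor force = 106.52 + 7.91 = 114.43 million.
Not in labor force = 14.51 + 13.17 + 67.59 = 95.27 million (those not working and not actively searching are outside the labor force).
Civilian working-age population = 114.43 + 95.27 = 209.70 million.
Unemployment rate = 7.91 / 114.43 = 6.91%.
Labor force participation rate = 114.43 / 209.70 = 54.57%.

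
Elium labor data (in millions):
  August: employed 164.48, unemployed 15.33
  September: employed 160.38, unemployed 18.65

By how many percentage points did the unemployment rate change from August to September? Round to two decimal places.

The unemployment rate changed by +1.89 percentage points.

August: labor force = 164.48 + 15.33 = 179.81; u = 15.33/179.81 = 8.53%.
September: labor force = 160.38 + 18.65 = 179.03; u = 18.65/179.03 = 10.42%.
Change = 10.42% − 8.53% = +1.89 pp.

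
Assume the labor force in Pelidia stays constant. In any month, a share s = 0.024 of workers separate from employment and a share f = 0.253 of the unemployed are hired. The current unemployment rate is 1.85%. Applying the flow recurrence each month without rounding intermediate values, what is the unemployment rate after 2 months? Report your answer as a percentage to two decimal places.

With a fixed labor force, u_{t+1} = u_t + s·(1−u_t) − f·u_t = u_t·(1−s−f) + s.
Here 1−s−f = 0.723 and s = 0.024.
u_1 = 0.018500 × 0.723 + 0.024 = 0.037375.
u_2 = 0.037375 × 0.723 + 0.024 = 0.051022.

Unemployment rate after two months ≈ 5.10%.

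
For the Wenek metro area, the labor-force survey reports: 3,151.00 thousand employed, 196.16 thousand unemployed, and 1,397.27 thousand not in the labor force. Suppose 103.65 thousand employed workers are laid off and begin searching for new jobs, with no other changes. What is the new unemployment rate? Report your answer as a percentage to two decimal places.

New unemployment rate ≈ 8.96%.

Initially, labor force = 3,151.00 + 196.16 = 3,347.16 thousand, so u = 196.16/3,347.16 = 5.86%.
After the change, employed falls and unemployed rises by 103.65; labor force unchanged → E = 3,047.35, U = 299.81, labor force = 3,347.16 thousand.
New unemployment rate = 299.81 / 3,347.16 = 8.96%.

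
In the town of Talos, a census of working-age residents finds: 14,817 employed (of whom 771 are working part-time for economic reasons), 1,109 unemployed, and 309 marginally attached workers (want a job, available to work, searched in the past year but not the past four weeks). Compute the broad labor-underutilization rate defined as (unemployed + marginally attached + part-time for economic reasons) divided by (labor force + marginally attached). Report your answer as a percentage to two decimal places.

Labor force = 14,817 + 1,109 = 15,926.
Numerator = 1,109 + 309 + 771 = 2,189.
Denominator = 15,926 + 309 = 16,235.
Broad rate = 2,189 / 16,235 = 13.48%.

Broad underutilization rate ≈ 13.48%.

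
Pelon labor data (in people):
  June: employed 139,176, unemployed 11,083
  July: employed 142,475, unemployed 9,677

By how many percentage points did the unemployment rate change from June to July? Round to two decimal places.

The unemployment rate changed by −1.02 percentage points.

June: labor force = 139,176 + 11,083 = 150,259; u = 11,083/150,259 = 7.38%.
July: labor force = 142,475 + 9,677 = 152,152; u = 9,677/152,152 = 6.36%.
Change = 6.36% − 7.38% = −1.02 pp.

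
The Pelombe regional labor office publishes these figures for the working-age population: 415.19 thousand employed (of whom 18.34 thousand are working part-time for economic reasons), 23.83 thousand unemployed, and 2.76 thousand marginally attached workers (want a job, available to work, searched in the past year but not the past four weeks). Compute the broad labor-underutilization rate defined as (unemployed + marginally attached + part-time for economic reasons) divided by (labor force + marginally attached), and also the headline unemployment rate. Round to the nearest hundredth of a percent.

Labor force = 415.19 + 23.83 = 439.02 thousand.
Numerator = 23.83 + 2.76 + 18.34 = 44.93 thousand.
Denominator = 439.02 + 2.76 = 441.78 thousand.
Broad rate = 44.93 / 441.78 = 10.17%.
Headline unemployment rate = 23.83 / 439.02 = 5.43%.

Broad underutilization rate ≈ 10.17%; headline unemployment rate ≈ 5.43%.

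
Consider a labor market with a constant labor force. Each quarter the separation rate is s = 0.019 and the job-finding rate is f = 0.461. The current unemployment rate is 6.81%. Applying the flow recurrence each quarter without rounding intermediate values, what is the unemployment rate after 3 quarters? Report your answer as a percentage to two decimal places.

Unemployment rate after three quarters ≈ 4.36%.

With a fixed labor force, u_{t+1} = u_t + s·(1−u_t) − f·u_t = u_t·(1−s−f) + s.
Here 1−s−f = 0.520 and s = 0.019.
u_1 = 0.068100 × 0.520 + 0.019 = 0.054412.
u_2 = 0.054412 × 0.520 + 0.019 = 0.047294.
u_3 = 0.047294 × 0.520 + 0.019 = 0.043593.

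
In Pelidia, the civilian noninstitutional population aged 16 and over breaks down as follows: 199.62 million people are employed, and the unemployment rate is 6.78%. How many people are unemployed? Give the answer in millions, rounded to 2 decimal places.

About 14.52 million are unemployed.

Let U be the number unemployed. The labor force is E + U, and U/(E+U) = 0.0678.
So U = 0.0678 × 199.62 / (1 − 0.0678) = 13.5342 / 0.9322 ≈ 14.52 million.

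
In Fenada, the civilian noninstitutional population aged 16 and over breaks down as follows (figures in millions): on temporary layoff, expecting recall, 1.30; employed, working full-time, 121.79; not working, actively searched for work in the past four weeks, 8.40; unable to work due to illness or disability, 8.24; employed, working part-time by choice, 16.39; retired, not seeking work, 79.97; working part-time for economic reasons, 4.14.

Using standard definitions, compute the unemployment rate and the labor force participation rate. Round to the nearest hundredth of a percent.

Unemployment rate ≈ 6.38%; labor force participation rate ≈ 63.28%.

Employed = 121.79 + 16.39 + 4.14 = 142.32 million (anyone who worked, including part-time for economic reasons, counts as employed).
Unemployed = 1.30 + 8.40 = 9.70 million (jobless and actively searching, or on temporary layoff).
Labor force = 142.32 + 9.70 = 152.02 million.
Not in labor force = 8.24 + 79.97 = 88.21 million (those not working and not actively searching are outside the labor force).
Civilian working-age population = 152.02 + 88.21 = 240.23 million.
Unemployment rate = 9.70 / 152.02 = 6.38%.
Labor force participation rate = 152.02 / 240.23 = 63.28%.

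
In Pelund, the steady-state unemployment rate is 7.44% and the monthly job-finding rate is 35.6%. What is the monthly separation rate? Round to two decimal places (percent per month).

Separation rate ≈ 2.86% per month.

From u* = s/(s+f): s = u·f/(1−u).
s = 0.0744 × 35.6 / (1 − 0.0744) = 2.6486 / 0.9256 ≈ 2.86% per month.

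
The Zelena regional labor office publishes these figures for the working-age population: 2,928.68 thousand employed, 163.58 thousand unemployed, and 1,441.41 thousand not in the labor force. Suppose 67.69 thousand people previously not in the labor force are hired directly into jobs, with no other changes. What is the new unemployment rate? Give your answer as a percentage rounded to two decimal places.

Initially, labor force = 2,928.68 + 163.58 = 3,092.26 thousand, so u = 163.58/3,092.26 = 5.29%.
After the change, employed and labor force both rise by 67.69; unemployed unchanged → E = 2,996.37, U = 163.58, labor force = 3,159.95 thousand.
New unemployment rate = 163.58 / 3,159.95 = 5.18%.

New unemployment rate ≈ 5.18%.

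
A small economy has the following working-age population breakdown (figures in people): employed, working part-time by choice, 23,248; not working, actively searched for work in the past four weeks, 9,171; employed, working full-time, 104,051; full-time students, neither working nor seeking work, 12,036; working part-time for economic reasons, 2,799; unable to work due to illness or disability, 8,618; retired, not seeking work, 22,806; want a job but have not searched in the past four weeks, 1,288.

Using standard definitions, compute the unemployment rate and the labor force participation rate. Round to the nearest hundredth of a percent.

Employed = 23,248 + 104,051 + 2,799 = 130,098 (anyone who worked, including part-time for economic reasons, counts as employed).
Unemployed = 9,171.
Labor force = 130,098 + 9,171 = 139,269.
Not in labor force = 12,036 + 8,618 + 22,806 + 1,288 = 44,748 (those not working and not actively searching are outside the labor force — including those who want a job but have given up searching).
Civilian working-age population = 139,269 + 44,748 = 184,017.
Unemployment rate = 9,171 / 139,269 = 6.59%.
Labor force participation rate = 139,269 / 184,017 = 75.68%.

Unemployment rate ≈ 6.59%; labor force participation rate ≈ 75.68%.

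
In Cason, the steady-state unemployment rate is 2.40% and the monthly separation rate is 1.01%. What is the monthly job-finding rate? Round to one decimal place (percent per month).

Job-finding rate ≈ 41.1% per month.

From u* = s/(s+f): f = s·(1−u)/u.
f = 1.01 × (1 − 0.0240) / 0.0240 = 0.9858 / 0.0240 ≈ 41.1% per month.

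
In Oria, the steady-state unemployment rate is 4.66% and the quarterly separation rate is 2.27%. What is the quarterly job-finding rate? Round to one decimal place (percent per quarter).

From u* = s/(s+f): f = s·(1−u)/u.
f = 2.27 × (1 − 0.0466) / 0.0466 = 2.1642 / 0.0466 ≈ 46.4% per quarter.

Job-finding rate ≈ 46.4% per quarter.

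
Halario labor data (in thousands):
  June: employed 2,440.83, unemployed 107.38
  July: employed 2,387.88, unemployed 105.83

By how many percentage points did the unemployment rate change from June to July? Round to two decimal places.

June: labor force = 2,440.83 + 107.38 = 2,548.21; u = 107.38/2,548.21 = 4.21%.
July: labor force = 2,387.88 + 105.83 = 2,493.71; u = 105.83/2,493.71 = 4.24%.
Change = 4.24% − 4.21% = +0.03 pp.

The unemployment rate changed by +0.03 percentage points.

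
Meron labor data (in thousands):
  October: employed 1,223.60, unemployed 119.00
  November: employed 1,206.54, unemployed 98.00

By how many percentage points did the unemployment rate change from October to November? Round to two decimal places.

October: labor force = 1,223.60 + 119.00 = 1,342.60; u = 119.00/1,342.60 = 8.86%.
November: labor force = 1,206.54 + 98.00 = 1,304.54; u = 98.00/1,304.54 = 7.51%.
Change = 7.51% − 8.86% = −1.35 pp.

The unemployment rate changed by −1.35 percentage points.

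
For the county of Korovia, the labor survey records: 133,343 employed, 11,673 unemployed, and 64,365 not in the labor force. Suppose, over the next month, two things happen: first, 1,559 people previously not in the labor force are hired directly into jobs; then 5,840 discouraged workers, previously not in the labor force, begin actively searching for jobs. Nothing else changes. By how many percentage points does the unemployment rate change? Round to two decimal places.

Initially, labor force = 133,343 + 11,673 = 145,016, so u = 11,673/145,016 = 8.05%.
After the first change, employed and labor force both rise by 1,559; unemployed unchanged → E = 134,902, U = 11,673, labor force = 146,575.
After the second change, unemployed and labor force both rise by 5,840 → E = 134,902, U = 17,513, labor force = 152,415.
New unemployment rate = 17,513 / 152,415 = 11.49%.
Change = 11.49% − 8.05% = +3.44 percentage points.

The unemployment rate changes by +3.44 percentage points.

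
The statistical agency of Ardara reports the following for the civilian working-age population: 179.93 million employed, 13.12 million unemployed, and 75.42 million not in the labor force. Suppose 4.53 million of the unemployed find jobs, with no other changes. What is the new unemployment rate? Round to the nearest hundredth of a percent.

New unemployment rate ≈ 4.45%.

Initially, labor force = 179.93 + 13.12 = 193.05 million, so u = 13.12/193.05 = 6.80%.
After the change, unemployed falls and employed rises by 4.53; labor force unchanged → E = 184.46, U = 8.59, labor force = 193.05 million.
New unemployment rate = 8.59 / 193.05 = 4.45%.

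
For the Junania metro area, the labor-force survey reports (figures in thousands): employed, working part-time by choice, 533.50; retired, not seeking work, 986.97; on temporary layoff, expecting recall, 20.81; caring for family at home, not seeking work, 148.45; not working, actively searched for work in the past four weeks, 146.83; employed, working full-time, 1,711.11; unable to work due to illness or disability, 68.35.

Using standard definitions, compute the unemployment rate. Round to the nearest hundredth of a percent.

Employed = 533.50 + 1,711.11 = 2,244.61 thousand.
Unemployed = 20.81 + 146.83 = 167.64 thousand (jobless and actively searching, or on temporary layoff).
Labor force = 2,244.61 + 167.64 = 2,412.25 thousand.
Unemployment rate = 167.64 / 2,412.25 = 6.95%.

Unemployment rate ≈ 6.95%.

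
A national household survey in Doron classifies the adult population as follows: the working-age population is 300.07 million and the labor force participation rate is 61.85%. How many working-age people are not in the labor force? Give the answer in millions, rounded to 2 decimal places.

Share not in the labor force = 1 − 0.6185 = 0.3815.
Not in labor force = 0.3815 × 300.07 ≈ 114.48 million.

About 114.48 million are not in the labor force.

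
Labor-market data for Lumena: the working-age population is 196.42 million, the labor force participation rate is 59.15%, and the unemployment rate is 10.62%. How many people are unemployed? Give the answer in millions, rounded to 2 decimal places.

About 12.34 million are unemployed.

Labor force = 0.5915 × 196.42 = 116.18 million.
Unemployed = 0.1062 × 116.18 ≈ 12.34 million.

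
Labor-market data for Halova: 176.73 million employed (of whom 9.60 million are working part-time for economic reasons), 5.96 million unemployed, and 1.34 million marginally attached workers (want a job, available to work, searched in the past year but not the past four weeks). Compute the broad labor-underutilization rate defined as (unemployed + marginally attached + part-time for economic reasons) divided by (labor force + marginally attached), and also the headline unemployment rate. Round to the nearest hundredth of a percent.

Broad underutilization rate ≈ 9.18%; headline unemployment rate ≈ 3.26%.

Labor force = 176.73 + 5.96 = 182.69 million.
Numerator = 5.96 + 1.34 + 9.60 = 16.90 million.
Denominator = 182.69 + 1.34 = 184.03 million.
Broad rate = 16.90 / 184.03 = 9.18%.
Headline unemployment rate = 5.96 / 182.69 = 3.26%.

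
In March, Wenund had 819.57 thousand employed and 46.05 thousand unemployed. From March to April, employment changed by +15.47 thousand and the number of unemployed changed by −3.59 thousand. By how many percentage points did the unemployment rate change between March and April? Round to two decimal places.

March: labor force = 819.57 + 46.05 = 865.62; u = 46.05/865.62 = 5.32%.
April: labor force = 835.04 + 42.46 = 877.50; u = 42.46/877.50 = 4.84%.
Change = 4.84% − 5.32% = −0.48 pp.

The unemployment rate changed by −0.48 percentage points.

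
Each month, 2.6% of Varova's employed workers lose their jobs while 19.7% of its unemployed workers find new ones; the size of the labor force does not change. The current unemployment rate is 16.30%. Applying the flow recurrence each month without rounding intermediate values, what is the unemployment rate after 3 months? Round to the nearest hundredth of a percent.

Unemployment rate after three months ≈ 13.84%.

With a fixed labor force, u_{t+1} = u_t + s·(1−u_t) − f·u_t = u_t·(1−s−f) + s.
Here 1−s−f = 0.777 and s = 0.026.
u_1 = 0.163000 × 0.777 + 0.026 = 0.152651.
u_2 = 0.152651 × 0.777 + 0.026 = 0.144610.
u_3 = 0.144610 × 0.777 + 0.026 = 0.138362.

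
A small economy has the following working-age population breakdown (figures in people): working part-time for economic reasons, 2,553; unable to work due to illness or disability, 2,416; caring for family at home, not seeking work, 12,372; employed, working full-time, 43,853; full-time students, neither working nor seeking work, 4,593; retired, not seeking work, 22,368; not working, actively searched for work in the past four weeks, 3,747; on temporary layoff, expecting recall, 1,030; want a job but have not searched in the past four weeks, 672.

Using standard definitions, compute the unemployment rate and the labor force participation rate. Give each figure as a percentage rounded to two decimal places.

Unemployment rate ≈ 9.33%; labor force participation rate ≈ 54.68%.

Employed = 2,553 + 43,853 = 46,406 (anyone who worked, including part-time for economic reasons, counts as employed).
Unemployed = 3,747 + 1,030 = 4,777 (jobless and actively searching, or on temporary layoff).
Labor force = 46,406 + 4,777 = 51,183.
Not in labor force = 2,416 + 12,372 + 4,593 + 22,368 + 672 = 42,421 (those not working and not actively searching are outside the labor force — including those who want a job but have given up searching).
Civilian working-age population = 51,183 + 42,421 = 93,604.
Unemployment rate = 4,777 / 51,183 = 9.33%.
Labor force participation rate = 51,183 / 93,604 = 54.68%.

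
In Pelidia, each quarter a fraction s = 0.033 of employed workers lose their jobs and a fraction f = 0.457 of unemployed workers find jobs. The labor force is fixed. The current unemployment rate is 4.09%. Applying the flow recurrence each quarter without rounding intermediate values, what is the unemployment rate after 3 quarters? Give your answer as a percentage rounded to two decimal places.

With a fixed labor force, u_{t+1} = u_t + s·(1−u_t) − f·u_t = u_t·(1−s−f) + s.
Here 1−s−f = 0.510 and s = 0.033.
u_1 = 0.040900 × 0.510 + 0.033 = 0.053859.
u_2 = 0.053859 × 0.510 + 0.033 = 0.060468.
u_3 = 0.060468 × 0.510 + 0.033 = 0.063839.

Unemployment rate after three quarters ≈ 6.38%.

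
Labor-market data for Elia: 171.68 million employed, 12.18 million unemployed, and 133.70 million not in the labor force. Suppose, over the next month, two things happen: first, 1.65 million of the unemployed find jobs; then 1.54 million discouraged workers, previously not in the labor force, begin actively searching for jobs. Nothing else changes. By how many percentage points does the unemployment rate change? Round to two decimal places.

The unemployment rate changes by −0.11 percentage points.

Initially, labor force = 171.68 + 12.18 = 183.86 million, so u = 12.18/183.86 = 6.62%.
After the first change, unemployed falls and employed rises by 1.65; labor force unchanged → E = 173.33, U = 10.53, labor force = 183.86 million.
After the second change, unemployed and labor force both rise by 1.54 → E = 173.33, U = 12.07, labor force = 185.40 million.
New unemployment rate = 12.07 / 185.40 = 6.51%.
Change = 6.51% − 6.62% = −0.11 percentage points.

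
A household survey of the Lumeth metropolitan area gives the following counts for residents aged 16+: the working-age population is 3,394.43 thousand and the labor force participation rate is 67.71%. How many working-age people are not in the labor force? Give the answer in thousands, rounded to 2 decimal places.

About 1,096.06 thousand are not in the labor force.

Share not in the labor force = 1 − 0.6771 = 0.3229.
Not in labor force = 0.3229 × 3,394.43 ≈ 1,096.06 thousand.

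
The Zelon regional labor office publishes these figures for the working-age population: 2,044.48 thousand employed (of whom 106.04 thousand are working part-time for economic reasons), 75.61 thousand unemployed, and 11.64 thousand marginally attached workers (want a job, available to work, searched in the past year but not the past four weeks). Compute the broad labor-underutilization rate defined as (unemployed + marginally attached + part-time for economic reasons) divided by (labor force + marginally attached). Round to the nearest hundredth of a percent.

Labor force = 2,044.48 + 75.61 = 2,120.09 thousand.
Numerator = 75.61 + 11.64 + 106.04 = 193.29 thousand.
Denominator = 2,120.09 + 11.64 = 2,131.73 thousand.
Broad rate = 193.29 / 2,131.73 = 9.07%.

Broad underutilization rate ≈ 9.07%.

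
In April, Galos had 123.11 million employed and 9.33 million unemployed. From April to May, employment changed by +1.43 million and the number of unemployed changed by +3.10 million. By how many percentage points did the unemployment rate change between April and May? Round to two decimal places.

The unemployment rate changed by +2.03 percentage points.

April: labor force = 123.11 + 9.33 = 132.44; u = 9.33/132.44 = 7.04%.
May: labor force = 124.54 + 12.43 = 136.97; u = 12.43/136.97 = 9.07%.
Change = 9.07% − 7.04% = +2.03 pp.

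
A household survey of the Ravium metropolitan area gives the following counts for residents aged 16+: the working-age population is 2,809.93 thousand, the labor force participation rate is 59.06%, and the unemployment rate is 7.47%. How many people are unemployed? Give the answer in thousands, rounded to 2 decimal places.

Labor force = 0.5906 × 2,809.93 = 1,659.54 thousand.
Unemployed = 0.0747 × 1,659.54 ≈ 123.97 thousand.

About 123.97 thousand are unemployed.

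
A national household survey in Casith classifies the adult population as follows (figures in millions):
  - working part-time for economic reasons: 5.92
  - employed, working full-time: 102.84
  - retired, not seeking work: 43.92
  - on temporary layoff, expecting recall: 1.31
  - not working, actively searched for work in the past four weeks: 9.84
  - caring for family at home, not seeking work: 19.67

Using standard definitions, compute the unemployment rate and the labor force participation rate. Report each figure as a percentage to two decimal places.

Unemployment rate ≈ 9.30%; labor force participation rate ≈ 65.35%.

Employed = 5.92 + 102.84 = 108.76 million (anyone who worked, including part-time for economic reasons, counts as employed).
Unemployed = 1.31 + 9.84 = 11.15 million (jobless and actively searching, or on temporary layoff).
Labor force = 108.76 + 11.15 = 119.91 million.
Not in labor force = 43.92 + 19.67 = 63.59 million (those not working and not actively searching are outside the labor force).
Civilian working-age population = 119.91 + 63.59 = 183.50 million.
Unemployment rate = 11.15 / 119.91 = 9.30%.
Labor force participation rate = 119.91 / 183.50 = 65.35%.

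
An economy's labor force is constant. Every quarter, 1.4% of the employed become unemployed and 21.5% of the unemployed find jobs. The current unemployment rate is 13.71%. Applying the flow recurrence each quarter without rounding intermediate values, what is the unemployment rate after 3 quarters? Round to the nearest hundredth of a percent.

Unemployment rate after three quarters ≈ 9.60%.

With a fixed labor force, u_{t+1} = u_t + s·(1−u_t) − f·u_t = u_t·(1−s−f) + s.
Here 1−s−f = 0.771 and s = 0.014.
u_1 = 0.137100 × 0.771 + 0.014 = 0.119704.
u_2 = 0.119704 × 0.771 + 0.014 = 0.106292.
u_3 = 0.106292 × 0.771 + 0.014 = 0.095951.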